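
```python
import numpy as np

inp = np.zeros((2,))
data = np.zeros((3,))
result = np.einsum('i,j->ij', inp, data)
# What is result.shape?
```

(2, 3)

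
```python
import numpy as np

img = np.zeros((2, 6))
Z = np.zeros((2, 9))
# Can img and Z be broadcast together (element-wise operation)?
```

No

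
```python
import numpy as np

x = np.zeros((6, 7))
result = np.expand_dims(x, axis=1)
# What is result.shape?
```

(6, 1, 7)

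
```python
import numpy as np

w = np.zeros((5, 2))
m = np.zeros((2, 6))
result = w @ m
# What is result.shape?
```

(5, 6)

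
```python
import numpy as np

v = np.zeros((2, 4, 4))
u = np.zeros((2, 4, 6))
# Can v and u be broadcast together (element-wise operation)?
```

No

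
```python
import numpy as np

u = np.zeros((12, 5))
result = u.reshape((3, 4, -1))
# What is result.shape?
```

(3, 4, 5)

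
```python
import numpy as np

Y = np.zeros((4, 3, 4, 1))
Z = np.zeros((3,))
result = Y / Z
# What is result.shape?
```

(4, 3, 4, 3)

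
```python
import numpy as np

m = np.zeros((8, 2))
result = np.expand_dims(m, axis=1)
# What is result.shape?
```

(8, 1, 2)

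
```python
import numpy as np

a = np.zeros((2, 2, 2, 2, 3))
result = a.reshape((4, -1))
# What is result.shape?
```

(4, 12)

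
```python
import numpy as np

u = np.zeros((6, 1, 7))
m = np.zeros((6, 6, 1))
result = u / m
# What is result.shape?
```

(6, 6, 7)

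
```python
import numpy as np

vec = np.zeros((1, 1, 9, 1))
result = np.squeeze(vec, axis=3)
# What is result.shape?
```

(1, 1, 9)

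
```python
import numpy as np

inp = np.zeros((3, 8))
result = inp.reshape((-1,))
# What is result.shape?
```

(24,)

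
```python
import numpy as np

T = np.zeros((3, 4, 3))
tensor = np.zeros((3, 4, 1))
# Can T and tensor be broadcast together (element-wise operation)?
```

Yes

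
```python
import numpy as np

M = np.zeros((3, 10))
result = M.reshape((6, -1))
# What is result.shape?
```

(6, 5)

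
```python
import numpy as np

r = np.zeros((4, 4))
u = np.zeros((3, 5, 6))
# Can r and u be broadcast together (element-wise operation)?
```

No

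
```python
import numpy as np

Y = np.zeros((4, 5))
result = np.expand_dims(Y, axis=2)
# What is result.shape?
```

(4, 5, 1)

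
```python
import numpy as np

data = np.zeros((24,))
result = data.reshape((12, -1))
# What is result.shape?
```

(12, 2)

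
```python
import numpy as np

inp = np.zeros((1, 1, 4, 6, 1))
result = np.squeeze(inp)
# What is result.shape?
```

(4, 6)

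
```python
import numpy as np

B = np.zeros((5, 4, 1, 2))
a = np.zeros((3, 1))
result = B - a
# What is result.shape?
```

(5, 4, 3, 2)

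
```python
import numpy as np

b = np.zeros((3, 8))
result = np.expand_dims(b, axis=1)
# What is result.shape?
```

(3, 1, 8)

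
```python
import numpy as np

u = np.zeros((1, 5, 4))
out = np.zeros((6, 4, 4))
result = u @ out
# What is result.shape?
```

(6, 5, 4)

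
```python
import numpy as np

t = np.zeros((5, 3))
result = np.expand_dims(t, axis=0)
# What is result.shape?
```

(1, 5, 3)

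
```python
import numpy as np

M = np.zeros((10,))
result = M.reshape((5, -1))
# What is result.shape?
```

(5, 2)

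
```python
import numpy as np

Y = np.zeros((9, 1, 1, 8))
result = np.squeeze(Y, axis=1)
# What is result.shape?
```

(9, 1, 8)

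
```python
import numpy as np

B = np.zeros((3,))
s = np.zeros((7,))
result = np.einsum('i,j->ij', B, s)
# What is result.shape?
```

(3, 7)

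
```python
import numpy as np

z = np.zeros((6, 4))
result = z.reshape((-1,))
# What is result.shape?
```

(24,)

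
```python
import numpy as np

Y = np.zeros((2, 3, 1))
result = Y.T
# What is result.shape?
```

(1, 3, 2)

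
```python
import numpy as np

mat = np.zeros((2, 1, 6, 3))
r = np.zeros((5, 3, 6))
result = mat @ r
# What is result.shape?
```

(2, 5, 6, 6)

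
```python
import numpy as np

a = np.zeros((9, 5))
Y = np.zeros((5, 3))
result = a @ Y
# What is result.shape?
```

(9, 3)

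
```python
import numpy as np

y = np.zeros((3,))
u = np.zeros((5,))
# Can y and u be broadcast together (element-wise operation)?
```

No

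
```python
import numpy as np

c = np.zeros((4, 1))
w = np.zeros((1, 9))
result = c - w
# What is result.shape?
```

(4, 9)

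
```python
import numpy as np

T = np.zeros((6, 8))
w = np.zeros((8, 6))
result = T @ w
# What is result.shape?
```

(6, 6)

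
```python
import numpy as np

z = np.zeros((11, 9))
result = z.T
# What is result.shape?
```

(9, 11)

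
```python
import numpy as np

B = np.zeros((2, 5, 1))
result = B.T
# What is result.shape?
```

(1, 5, 2)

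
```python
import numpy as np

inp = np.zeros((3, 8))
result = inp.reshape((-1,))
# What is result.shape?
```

(24,)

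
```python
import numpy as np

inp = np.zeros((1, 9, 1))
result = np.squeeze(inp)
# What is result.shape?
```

(9,)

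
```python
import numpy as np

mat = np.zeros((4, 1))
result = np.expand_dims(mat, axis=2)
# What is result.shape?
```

(4, 1, 1)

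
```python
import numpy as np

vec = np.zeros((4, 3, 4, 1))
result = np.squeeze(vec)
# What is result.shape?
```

(4, 3, 4)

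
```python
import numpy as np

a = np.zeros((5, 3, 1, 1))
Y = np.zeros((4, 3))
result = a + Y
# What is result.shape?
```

(5, 3, 4, 3)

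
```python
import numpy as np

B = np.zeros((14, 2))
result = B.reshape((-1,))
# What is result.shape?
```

(28,)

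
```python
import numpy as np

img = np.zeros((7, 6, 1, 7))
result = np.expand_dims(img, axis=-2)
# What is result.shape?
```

(7, 6, 1, 1, 7)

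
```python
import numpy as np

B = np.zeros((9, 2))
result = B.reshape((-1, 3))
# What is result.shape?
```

(6, 3)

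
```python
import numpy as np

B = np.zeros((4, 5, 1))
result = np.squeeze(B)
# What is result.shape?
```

(4, 5)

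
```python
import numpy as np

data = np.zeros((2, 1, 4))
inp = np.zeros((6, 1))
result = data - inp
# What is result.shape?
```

(2, 6, 4)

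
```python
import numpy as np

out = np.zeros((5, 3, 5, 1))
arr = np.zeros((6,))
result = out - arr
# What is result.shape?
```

(5, 3, 5, 6)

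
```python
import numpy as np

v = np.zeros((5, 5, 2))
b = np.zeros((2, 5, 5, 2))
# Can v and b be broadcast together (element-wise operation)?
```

Yes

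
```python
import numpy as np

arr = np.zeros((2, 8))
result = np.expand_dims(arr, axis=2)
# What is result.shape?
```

(2, 8, 1)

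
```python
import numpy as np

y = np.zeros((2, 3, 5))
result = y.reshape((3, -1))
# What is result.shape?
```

(3, 10)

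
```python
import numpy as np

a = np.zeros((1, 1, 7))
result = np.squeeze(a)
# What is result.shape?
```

(7,)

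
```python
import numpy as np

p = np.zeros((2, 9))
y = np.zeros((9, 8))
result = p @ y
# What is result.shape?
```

(2, 8)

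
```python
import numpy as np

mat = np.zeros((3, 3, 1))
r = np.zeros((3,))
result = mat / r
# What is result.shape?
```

(3, 3, 3)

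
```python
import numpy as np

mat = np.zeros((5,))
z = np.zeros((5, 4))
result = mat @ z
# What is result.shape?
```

(4,)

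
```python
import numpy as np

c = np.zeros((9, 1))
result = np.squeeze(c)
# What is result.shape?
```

(9,)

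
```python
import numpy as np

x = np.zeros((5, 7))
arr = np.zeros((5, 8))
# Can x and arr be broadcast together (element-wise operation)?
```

No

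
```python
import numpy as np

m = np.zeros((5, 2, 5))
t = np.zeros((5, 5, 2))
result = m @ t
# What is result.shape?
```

(5, 2, 2)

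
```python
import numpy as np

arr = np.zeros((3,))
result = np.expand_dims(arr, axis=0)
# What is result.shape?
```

(1, 3)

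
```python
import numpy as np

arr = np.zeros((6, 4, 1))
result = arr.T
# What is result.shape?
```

(1, 4, 6)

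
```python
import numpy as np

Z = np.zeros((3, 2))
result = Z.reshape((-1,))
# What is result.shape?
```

(6,)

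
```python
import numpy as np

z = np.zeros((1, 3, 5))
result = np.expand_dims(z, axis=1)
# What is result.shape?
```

(1, 1, 3, 5)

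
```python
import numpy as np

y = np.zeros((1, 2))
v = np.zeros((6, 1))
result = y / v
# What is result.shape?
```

(6, 2)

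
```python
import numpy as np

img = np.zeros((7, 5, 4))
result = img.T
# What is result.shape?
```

(4, 5, 7)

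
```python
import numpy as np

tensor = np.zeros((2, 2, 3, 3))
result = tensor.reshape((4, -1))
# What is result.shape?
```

(4, 9)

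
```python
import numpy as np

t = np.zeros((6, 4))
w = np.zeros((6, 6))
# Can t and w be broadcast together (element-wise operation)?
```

No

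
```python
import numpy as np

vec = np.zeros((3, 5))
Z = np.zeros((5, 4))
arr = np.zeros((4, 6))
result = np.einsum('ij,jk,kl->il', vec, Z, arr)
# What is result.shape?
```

(3, 6)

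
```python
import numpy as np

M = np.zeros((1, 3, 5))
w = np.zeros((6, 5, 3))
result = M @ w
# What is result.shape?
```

(6, 3, 3)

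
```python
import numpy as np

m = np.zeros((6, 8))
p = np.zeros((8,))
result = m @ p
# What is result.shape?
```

(6,)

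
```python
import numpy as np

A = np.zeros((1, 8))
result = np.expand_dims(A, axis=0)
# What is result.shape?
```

(1, 1, 8)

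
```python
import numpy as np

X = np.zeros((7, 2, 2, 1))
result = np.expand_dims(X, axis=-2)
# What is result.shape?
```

(7, 2, 2, 1, 1)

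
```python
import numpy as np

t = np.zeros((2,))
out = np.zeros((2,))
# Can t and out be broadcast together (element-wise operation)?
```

Yes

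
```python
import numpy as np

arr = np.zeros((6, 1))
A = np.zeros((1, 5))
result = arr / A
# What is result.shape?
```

(6, 5)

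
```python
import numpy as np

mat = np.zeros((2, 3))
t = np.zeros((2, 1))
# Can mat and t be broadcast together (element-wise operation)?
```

Yes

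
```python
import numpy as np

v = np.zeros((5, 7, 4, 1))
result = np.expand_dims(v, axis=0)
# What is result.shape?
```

(1, 5, 7, 4, 1)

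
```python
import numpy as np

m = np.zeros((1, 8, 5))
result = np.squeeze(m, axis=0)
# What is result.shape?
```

(8, 5)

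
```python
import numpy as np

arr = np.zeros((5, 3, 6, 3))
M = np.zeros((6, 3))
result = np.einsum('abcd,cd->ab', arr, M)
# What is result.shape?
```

(5, 3)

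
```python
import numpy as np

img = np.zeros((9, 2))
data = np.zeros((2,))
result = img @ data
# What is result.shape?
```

(9,)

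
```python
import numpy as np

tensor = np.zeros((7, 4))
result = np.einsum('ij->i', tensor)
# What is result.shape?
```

(7,)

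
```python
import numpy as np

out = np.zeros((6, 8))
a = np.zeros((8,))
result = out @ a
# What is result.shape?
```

(6,)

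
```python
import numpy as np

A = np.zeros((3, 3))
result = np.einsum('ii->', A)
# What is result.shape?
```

()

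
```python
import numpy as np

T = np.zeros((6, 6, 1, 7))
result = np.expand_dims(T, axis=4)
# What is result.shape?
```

(6, 6, 1, 7, 1)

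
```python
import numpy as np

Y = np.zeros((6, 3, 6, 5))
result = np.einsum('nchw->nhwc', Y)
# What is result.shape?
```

(6, 6, 5, 3)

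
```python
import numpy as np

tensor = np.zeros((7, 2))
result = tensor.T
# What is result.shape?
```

(2, 7)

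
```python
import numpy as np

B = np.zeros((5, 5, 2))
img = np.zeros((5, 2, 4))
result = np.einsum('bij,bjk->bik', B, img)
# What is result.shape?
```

(5, 5, 4)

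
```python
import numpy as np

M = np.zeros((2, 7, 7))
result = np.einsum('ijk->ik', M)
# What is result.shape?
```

(2, 7)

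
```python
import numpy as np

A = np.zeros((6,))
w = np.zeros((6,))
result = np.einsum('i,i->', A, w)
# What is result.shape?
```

()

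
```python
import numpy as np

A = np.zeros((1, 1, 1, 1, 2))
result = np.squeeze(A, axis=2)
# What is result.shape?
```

(1, 1, 1, 2)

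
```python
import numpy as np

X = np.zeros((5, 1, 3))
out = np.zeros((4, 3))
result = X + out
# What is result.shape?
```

(5, 4, 3)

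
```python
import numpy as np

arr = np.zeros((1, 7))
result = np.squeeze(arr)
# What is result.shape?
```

(7,)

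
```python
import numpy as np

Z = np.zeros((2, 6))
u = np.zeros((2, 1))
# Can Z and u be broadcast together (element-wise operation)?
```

Yes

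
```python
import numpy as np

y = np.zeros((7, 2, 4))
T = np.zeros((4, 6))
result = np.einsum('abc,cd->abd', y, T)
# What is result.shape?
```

(7, 2, 6)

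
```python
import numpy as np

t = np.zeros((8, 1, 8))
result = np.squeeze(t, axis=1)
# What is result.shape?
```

(8, 8)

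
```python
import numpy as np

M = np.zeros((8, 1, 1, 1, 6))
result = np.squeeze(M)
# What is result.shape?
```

(8, 6)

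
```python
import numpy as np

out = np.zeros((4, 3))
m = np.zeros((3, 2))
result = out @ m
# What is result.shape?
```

(4, 2)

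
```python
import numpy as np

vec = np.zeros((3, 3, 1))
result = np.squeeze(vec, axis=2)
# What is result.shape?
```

(3, 3)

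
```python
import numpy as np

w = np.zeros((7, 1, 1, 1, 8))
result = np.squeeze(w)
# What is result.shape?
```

(7, 8)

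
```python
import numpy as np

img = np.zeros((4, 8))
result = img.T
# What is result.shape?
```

(8, 4)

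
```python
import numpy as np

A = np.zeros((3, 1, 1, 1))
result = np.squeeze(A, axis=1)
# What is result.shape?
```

(3, 1, 1)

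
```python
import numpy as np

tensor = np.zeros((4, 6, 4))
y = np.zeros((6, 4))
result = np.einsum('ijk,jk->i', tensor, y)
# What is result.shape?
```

(4,)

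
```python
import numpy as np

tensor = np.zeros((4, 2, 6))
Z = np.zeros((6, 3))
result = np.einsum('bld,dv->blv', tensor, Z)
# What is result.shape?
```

(4, 2, 3)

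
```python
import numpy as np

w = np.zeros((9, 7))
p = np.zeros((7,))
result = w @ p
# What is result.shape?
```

(9,)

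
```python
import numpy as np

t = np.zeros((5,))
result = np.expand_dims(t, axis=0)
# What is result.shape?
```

(1, 5)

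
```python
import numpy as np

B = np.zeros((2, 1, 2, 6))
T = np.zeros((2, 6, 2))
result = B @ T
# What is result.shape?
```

(2, 2, 2, 2)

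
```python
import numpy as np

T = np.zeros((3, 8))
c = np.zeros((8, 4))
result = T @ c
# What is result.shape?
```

(3, 4)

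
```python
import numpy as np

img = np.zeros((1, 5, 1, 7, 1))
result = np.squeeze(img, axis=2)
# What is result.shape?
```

(1, 5, 7, 1)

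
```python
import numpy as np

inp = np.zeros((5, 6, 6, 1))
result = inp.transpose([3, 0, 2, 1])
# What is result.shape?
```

(1, 5, 6, 6)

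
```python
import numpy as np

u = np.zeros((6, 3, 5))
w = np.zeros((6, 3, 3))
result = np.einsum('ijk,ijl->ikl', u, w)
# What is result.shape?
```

(6, 5, 3)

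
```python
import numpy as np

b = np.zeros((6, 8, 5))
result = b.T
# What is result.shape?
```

(5, 8, 6)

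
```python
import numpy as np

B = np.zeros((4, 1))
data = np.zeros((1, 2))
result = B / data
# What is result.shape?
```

(4, 2)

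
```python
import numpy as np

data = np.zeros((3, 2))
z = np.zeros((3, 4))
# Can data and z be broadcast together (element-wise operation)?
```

No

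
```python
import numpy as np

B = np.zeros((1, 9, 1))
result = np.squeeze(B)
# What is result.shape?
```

(9,)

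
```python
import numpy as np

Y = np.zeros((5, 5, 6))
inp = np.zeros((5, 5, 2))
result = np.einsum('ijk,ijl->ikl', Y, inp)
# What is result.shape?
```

(5, 6, 2)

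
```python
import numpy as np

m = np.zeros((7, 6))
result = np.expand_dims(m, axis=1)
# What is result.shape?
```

(7, 1, 6)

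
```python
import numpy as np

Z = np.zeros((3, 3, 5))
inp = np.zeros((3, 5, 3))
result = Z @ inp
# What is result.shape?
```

(3, 3, 3)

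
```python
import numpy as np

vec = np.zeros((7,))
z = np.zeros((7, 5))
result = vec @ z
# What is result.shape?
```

(5,)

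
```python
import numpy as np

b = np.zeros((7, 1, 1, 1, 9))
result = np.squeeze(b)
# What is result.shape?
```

(7, 9)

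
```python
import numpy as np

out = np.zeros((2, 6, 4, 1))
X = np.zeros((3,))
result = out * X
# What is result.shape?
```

(2, 6, 4, 3)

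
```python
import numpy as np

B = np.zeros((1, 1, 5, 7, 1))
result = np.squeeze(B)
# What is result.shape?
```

(5, 7)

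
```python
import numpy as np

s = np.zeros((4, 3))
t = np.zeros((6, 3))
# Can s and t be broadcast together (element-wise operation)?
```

No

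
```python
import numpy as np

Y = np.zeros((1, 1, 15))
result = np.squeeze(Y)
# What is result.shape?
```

(15,)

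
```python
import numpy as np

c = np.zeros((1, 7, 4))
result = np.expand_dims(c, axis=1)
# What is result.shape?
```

(1, 1, 7, 4)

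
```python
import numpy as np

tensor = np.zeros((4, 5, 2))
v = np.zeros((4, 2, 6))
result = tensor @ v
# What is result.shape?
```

(4, 5, 6)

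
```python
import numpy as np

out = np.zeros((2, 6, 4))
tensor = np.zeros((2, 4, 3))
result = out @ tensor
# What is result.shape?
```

(2, 6, 3)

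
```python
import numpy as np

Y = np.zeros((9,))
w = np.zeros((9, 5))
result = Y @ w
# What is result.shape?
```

(5,)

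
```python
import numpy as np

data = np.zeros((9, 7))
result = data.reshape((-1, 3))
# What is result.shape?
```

(21, 3)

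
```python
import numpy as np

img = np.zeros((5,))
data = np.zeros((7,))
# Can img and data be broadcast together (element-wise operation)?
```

No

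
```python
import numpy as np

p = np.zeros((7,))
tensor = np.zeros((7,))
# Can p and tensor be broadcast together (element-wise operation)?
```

Yes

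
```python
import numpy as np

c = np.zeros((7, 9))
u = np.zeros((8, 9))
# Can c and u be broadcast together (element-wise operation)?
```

No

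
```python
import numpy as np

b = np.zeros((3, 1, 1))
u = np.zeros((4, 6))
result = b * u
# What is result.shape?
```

(3, 4, 6)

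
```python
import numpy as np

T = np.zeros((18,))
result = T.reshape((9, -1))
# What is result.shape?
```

(9, 2)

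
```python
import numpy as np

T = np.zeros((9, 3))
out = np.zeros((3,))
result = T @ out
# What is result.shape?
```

(9,)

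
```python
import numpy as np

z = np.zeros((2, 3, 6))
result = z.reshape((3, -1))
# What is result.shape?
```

(3, 12)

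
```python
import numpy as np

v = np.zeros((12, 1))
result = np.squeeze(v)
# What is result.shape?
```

(12,)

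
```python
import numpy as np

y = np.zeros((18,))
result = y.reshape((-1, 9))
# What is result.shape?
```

(2, 9)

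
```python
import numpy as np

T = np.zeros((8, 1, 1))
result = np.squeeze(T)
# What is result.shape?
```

(8,)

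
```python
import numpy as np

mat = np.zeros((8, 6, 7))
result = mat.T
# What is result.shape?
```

(7, 6, 8)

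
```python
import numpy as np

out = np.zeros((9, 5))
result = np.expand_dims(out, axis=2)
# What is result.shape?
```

(9, 5, 1)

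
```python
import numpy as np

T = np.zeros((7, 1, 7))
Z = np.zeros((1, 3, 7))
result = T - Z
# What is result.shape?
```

(7, 3, 7)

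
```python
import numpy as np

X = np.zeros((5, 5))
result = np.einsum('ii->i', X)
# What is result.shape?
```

(5,)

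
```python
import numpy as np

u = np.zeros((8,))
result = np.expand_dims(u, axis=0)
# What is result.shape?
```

(1, 8)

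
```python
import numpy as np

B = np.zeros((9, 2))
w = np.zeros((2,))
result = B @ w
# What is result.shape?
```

(9,)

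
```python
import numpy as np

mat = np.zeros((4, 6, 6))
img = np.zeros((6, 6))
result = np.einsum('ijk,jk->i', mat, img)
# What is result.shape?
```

(4,)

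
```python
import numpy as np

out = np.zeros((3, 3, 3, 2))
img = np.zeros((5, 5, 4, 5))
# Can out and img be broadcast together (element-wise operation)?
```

No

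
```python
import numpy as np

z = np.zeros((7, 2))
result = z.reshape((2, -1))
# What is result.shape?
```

(2, 7)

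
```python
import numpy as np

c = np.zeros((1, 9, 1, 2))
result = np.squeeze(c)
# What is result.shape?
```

(9, 2)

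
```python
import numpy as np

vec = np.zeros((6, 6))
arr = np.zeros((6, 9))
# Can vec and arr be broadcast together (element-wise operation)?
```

No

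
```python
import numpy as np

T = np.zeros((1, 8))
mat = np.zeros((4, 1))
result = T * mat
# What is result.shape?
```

(4, 8)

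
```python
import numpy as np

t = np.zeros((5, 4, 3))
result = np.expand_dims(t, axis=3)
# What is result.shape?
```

(5, 4, 3, 1)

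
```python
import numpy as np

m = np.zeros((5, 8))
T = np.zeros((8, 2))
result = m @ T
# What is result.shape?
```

(5, 2)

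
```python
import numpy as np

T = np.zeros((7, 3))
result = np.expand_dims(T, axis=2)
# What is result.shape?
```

(7, 3, 1)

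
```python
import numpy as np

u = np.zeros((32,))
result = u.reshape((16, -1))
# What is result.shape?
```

(16, 2)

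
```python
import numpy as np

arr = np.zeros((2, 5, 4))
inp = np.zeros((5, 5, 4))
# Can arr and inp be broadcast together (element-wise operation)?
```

No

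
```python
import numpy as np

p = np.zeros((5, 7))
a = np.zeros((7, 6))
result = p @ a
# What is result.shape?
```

(5, 6)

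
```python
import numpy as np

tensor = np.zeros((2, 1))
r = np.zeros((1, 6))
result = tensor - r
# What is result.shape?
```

(2, 6)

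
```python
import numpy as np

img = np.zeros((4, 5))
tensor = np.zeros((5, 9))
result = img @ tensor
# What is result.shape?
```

(4, 9)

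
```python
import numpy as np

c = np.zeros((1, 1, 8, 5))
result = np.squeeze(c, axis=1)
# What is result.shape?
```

(1, 8, 5)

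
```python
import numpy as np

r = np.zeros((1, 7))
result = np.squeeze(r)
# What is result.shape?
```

(7,)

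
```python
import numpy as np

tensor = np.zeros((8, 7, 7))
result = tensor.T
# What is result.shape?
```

(7, 7, 8)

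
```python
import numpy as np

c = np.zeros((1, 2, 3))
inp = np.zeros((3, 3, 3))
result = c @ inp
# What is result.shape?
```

(3, 2, 3)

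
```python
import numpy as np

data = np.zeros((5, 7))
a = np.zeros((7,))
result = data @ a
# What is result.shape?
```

(5,)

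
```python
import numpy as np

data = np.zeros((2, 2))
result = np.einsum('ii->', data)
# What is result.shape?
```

()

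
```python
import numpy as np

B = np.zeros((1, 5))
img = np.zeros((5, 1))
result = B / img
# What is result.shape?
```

(5, 5)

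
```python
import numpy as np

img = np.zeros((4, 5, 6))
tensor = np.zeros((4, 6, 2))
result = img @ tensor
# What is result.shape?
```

(4, 5, 2)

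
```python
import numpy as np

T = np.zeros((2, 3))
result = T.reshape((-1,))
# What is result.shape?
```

(6,)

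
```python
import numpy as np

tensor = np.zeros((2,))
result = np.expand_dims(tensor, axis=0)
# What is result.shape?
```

(1, 2)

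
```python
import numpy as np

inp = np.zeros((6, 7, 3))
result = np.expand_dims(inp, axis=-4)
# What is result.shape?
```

(1, 6, 7, 3)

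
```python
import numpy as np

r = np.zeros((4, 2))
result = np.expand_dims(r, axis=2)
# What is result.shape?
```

(4, 2, 1)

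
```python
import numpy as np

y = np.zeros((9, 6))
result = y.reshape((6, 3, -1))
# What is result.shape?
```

(6, 3, 3)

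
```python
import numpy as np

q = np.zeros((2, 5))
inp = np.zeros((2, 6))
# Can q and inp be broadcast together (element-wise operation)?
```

No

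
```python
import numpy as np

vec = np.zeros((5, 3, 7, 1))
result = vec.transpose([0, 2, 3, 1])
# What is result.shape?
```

(5, 7, 1, 3)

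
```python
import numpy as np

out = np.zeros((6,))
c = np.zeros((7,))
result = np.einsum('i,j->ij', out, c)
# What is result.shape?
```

(6, 7)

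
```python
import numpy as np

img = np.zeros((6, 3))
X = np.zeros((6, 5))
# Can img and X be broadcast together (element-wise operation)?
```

No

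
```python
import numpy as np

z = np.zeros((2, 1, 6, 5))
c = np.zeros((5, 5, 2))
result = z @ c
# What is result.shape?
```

(2, 5, 6, 2)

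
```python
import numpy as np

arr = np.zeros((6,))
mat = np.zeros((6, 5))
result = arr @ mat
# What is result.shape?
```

(5,)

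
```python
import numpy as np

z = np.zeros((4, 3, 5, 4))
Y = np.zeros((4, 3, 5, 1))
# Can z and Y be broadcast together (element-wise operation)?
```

Yes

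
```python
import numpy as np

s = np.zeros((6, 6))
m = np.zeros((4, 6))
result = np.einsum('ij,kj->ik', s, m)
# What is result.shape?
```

(6, 4)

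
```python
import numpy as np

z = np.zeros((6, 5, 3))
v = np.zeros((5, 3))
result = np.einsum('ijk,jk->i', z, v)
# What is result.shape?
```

(6,)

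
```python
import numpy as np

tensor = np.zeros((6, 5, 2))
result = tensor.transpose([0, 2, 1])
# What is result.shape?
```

(6, 2, 5)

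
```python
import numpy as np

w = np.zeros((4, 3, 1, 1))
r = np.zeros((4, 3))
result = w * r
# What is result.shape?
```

(4, 3, 4, 3)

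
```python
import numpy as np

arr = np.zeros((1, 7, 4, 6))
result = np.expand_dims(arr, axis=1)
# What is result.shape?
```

(1, 1, 7, 4, 6)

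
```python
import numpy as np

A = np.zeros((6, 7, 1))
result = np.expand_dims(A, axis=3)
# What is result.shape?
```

(6, 7, 1, 1)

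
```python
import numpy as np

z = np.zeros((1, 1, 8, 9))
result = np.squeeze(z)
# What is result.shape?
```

(8, 9)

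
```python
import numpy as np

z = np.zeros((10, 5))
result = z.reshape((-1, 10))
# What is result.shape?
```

(5, 10)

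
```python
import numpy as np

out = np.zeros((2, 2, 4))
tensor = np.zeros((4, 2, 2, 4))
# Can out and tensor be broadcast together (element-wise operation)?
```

Yes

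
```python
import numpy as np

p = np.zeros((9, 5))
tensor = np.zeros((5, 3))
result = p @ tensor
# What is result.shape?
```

(9, 3)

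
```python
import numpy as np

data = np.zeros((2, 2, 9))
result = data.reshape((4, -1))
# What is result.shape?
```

(4, 9)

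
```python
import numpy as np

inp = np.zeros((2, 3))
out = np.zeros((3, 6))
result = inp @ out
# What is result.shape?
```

(2, 6)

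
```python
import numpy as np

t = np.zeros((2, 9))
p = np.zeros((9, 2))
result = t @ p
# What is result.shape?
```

(2, 2)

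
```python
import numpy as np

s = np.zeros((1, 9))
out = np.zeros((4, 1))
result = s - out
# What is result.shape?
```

(4, 9)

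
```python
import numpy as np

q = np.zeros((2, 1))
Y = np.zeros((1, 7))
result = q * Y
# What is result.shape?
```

(2, 7)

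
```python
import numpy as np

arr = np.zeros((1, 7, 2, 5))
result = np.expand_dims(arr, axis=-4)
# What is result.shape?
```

(1, 1, 7, 2, 5)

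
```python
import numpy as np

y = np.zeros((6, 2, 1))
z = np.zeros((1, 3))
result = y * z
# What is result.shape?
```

(6, 2, 3)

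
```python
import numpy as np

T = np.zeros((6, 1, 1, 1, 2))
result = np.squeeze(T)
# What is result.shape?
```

(6, 2)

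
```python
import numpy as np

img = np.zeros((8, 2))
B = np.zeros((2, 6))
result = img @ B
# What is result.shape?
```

(8, 6)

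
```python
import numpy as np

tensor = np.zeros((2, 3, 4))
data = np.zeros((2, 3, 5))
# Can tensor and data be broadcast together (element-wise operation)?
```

No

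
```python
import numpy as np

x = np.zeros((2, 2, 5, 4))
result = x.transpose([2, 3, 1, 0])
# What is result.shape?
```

(5, 4, 2, 2)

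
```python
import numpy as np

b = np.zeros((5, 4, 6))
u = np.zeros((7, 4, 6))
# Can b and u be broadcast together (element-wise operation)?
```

No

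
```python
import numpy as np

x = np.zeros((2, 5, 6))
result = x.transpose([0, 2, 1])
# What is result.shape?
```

(2, 6, 5)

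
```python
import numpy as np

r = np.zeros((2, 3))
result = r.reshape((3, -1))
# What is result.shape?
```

(3, 2)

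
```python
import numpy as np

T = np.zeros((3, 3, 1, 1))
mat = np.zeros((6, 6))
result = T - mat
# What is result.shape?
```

(3, 3, 6, 6)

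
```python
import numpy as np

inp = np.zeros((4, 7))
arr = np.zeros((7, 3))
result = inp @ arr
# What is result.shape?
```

(4, 3)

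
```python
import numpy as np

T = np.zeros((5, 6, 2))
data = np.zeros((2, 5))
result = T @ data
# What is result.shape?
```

(5, 6, 5)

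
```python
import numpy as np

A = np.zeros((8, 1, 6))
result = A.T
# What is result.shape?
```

(6, 1, 8)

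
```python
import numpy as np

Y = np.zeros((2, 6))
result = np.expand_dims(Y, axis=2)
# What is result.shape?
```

(2, 6, 1)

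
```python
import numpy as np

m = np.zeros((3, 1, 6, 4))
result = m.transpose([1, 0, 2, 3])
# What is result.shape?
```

(1, 3, 6, 4)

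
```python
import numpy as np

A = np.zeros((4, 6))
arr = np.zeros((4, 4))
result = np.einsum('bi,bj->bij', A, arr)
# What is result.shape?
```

(4, 6, 4)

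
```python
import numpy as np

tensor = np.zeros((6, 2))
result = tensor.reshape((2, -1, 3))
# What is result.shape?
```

(2, 2, 3)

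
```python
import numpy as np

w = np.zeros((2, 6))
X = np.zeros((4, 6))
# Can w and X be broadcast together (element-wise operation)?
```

No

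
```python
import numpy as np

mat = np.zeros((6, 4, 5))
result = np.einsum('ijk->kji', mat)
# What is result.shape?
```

(5, 4, 6)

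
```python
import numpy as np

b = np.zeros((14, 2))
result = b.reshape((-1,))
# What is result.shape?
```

(28,)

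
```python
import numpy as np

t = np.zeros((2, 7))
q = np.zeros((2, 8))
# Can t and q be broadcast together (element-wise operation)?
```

No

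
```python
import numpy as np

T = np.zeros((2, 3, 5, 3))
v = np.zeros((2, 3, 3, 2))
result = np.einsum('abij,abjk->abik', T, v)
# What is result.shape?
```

(2, 3, 5, 2)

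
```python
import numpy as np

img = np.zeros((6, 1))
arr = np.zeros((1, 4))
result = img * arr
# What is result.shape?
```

(6, 4)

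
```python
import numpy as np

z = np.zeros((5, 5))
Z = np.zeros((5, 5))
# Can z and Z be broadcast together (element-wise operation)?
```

Yes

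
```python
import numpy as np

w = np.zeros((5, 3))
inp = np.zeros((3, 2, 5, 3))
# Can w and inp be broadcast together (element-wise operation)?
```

Yes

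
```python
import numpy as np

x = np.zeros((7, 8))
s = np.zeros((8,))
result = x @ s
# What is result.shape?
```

(7,)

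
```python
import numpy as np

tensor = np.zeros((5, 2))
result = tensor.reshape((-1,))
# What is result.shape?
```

(10,)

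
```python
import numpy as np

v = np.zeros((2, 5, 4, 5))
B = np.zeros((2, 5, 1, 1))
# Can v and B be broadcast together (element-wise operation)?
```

Yes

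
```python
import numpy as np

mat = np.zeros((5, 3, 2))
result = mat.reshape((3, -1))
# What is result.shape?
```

(3, 10)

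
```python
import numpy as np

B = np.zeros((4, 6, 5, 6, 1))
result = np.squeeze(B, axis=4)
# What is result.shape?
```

(4, 6, 5, 6)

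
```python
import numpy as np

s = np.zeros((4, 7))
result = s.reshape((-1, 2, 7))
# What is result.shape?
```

(2, 2, 7)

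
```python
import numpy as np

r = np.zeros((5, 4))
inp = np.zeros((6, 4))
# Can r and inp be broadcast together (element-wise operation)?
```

No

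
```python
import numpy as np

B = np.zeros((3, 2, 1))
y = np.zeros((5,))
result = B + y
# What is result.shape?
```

(3, 2, 5)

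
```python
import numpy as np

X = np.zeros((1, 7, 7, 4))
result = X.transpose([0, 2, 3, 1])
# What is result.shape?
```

(1, 7, 4, 7)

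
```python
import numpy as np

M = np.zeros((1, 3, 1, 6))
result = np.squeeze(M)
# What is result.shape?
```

(3, 6)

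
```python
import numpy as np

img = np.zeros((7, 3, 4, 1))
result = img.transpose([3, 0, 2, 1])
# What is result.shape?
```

(1, 7, 4, 3)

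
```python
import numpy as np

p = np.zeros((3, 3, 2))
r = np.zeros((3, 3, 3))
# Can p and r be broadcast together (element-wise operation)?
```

No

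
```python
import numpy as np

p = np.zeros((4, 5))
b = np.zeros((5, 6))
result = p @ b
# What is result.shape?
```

(4, 6)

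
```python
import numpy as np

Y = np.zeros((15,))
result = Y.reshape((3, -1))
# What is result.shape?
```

(3, 5)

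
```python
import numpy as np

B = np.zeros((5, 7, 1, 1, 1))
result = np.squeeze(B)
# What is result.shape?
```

(5, 7)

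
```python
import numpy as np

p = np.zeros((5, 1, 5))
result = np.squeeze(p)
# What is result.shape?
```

(5, 5)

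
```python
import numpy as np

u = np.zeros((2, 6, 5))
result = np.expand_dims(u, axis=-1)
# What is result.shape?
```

(2, 6, 5, 1)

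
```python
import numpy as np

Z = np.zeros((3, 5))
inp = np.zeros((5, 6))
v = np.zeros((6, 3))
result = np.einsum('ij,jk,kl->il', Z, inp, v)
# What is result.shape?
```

(3, 3)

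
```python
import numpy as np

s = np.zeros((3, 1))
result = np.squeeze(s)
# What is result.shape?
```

(3,)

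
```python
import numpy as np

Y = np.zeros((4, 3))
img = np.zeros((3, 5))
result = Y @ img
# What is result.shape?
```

(4, 5)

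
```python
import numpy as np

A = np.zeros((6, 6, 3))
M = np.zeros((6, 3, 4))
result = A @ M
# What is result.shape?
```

(6, 6, 4)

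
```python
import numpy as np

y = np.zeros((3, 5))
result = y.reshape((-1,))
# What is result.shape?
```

(15,)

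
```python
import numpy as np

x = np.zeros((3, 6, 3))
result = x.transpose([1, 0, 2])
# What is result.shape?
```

(6, 3, 3)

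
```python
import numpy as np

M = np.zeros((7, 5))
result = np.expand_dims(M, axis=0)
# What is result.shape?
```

(1, 7, 5)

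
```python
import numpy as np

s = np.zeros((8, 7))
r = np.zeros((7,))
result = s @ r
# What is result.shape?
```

(8,)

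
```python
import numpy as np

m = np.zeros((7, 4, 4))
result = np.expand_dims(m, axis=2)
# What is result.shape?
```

(7, 4, 1, 4)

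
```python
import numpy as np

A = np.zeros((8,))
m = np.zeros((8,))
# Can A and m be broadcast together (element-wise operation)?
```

Yes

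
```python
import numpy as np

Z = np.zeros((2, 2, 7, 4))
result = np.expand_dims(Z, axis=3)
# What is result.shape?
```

(2, 2, 7, 1, 4)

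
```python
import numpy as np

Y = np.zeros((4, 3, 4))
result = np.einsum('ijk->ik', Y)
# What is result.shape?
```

(4, 4)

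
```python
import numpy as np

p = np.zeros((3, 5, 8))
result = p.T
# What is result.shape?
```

(8, 5, 3)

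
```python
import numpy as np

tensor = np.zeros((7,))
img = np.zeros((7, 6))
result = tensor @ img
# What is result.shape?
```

(6,)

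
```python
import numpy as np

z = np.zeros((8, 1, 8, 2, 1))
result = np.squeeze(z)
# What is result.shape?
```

(8, 8, 2)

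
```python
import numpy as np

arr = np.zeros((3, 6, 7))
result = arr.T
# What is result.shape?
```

(7, 6, 3)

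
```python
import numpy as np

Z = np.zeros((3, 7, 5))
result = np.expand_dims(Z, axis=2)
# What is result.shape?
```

(3, 7, 1, 5)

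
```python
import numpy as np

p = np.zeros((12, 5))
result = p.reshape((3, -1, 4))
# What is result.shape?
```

(3, 5, 4)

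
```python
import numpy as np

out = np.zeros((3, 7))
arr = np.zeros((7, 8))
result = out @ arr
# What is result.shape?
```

(3, 8)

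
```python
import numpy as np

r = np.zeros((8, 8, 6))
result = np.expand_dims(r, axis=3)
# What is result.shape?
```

(8, 8, 6, 1)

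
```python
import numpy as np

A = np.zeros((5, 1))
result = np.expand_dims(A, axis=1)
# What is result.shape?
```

(5, 1, 1)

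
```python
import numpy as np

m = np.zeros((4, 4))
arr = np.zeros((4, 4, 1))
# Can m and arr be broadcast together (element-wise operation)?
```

Yes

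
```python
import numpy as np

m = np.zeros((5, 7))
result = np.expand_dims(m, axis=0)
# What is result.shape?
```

(1, 5, 7)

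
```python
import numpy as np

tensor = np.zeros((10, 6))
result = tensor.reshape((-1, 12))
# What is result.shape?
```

(5, 12)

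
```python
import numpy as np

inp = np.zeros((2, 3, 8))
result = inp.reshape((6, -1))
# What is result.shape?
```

(6, 8)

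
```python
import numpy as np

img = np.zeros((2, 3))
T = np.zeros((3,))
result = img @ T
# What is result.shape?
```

(2,)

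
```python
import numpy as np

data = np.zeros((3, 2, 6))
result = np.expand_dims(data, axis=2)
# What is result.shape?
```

(3, 2, 1, 6)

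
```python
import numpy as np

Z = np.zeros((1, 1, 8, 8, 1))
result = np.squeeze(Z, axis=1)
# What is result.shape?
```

(1, 8, 8, 1)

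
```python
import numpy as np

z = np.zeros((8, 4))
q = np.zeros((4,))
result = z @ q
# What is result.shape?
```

(8,)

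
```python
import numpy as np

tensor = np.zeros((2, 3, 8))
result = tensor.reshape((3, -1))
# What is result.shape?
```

(3, 16)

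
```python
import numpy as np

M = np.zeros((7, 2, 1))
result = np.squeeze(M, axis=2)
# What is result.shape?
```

(7, 2)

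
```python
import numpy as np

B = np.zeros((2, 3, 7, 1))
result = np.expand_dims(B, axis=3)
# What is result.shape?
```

(2, 3, 7, 1, 1)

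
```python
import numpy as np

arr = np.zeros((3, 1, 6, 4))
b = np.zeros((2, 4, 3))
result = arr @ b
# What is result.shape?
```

(3, 2, 6, 3)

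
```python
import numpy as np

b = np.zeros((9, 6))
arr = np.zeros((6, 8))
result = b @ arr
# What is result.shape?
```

(9, 8)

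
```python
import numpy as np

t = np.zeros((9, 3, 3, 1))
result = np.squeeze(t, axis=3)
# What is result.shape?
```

(9, 3, 3)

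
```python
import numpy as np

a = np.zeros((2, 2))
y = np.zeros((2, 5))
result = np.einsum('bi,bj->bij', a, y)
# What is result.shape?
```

(2, 2, 5)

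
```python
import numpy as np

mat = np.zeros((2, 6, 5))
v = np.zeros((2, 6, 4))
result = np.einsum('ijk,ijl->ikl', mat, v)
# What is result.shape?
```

(2, 5, 4)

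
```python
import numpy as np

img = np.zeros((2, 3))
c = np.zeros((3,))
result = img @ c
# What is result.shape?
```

(2,)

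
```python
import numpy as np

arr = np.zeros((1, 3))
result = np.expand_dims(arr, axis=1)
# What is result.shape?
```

(1, 1, 3)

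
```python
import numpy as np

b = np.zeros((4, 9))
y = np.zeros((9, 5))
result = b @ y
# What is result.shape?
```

(4, 5)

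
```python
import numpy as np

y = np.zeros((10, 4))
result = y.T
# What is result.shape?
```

(4, 10)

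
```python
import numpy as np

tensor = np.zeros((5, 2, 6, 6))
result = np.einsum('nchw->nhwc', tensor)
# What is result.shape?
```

(5, 6, 6, 2)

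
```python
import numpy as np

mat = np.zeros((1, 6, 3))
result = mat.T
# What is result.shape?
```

(3, 6, 1)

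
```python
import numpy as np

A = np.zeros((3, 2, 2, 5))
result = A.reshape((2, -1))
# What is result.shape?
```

(2, 30)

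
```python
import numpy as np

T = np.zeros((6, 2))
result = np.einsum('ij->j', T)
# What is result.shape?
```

(2,)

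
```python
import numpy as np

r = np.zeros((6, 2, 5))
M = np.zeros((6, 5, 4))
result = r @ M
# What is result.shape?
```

(6, 2, 4)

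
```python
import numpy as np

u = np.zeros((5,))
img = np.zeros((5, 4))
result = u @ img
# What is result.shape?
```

(4,)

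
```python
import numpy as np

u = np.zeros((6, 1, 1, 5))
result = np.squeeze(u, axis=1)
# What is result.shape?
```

(6, 1, 5)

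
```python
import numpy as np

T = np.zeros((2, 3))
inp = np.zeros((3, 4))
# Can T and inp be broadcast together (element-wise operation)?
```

No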